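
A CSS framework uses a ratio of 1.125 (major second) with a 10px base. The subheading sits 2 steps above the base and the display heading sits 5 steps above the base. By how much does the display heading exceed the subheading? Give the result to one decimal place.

Step 2: 10.0 × 1.125² = 12.656px
Step 5: 10.0 × 1.125⁵ = 18.020px
Difference: 18.020 − 12.656 = 5.364px

5.4px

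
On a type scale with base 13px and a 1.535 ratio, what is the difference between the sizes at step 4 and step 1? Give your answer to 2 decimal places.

52.22px

Step 1: 13.0 × 1.535 = 19.9550px
Step 4: 13.0 × 1.535⁴ = 72.1734px
Difference: 72.1734 − 19.9550 = 52.2184px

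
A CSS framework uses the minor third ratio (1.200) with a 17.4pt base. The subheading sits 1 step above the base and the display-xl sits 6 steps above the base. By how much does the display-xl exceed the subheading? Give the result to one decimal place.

Step 1: 17.4 × 1.200 = 20.880pt
Step 6: 17.4 × 1.200⁶ = 51.956pt
Difference: 51.956 − 20.880 = 31.076pt

31.1pt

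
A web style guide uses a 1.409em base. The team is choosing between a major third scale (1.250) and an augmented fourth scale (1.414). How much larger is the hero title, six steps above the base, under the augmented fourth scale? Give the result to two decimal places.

Major third: 1.409 × 1.250⁶ = 5.3749em
Augmented fourth: 1.409 × 1.414⁶ = 11.2618em
Difference: 11.2618 − 5.3749 = 5.8869em

5.89em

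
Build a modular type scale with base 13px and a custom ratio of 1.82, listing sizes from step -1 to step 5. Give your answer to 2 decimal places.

Step -1: 13.0 ÷ 1.82 = 7.14
Step 0: 13px
Step 1: 13.0 × 1.82 = 23.66
Step 2: 13.0 × 1.82² = 43.06
Step 3: 13.0 × 1.82³ = 78.37
Step 4: 13.0 × 1.82⁴ = 142.64
Step 5: 13.0 × 1.82⁵ = 259.60

7.14px, 13.00px, 23.66px, 43.06px, 78.37px, 142.64px, 259.60px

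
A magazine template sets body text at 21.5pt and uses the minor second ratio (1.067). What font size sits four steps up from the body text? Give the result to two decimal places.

27.87pt

Each step on a modular scale multiplies by the ratio, so the size n steps from the base is base × ratioⁿ.
21.5 × 1.067⁴ = 21.5 × 1.29616 ≈ 27.87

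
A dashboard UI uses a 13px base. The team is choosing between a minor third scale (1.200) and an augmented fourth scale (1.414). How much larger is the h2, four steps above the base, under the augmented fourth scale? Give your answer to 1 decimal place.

25.0px

Minor third: 13.0 × 1.200⁴ = 26.957px
Augmented fourth: 13.0 × 1.414⁴ = 51.969px
Difference: 51.969 − 26.957 = 25.012px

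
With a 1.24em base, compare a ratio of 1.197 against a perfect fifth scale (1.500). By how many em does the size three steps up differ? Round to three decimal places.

At 1.197: 1.24 × 1.197³ = 2.12669em
Perfect fifth: 1.24 × 1.500³ = 4.18500em
Difference: 4.18500 − 2.12669 = 2.05831em

2.058em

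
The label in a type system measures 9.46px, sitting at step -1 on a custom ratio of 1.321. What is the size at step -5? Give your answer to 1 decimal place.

The gap is -5 − (-1) = -4 steps, so the factor is 1.321^-4.
9.46 ÷ 1.321⁴ = 9.46 ÷ 3.04517 ≈ 3.107

3.1px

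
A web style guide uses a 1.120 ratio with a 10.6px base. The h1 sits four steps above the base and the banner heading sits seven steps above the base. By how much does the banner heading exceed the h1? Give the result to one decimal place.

Step 4: 10.6 × 1.120⁴ = 16.679px
Step 7: 10.6 × 1.120⁷ = 23.433px
Difference: 23.433 − 16.679 = 6.754px

6.8px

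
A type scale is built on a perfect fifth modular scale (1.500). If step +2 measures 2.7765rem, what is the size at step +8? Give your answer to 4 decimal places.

31.6261rem

2.7765 × 1.500⁶ = 2.7765 × 11.39062 ≈ 31.6261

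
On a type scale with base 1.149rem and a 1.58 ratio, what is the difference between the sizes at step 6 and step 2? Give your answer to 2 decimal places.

Step 2: 1.149 × 1.58² = 2.8684rem
Step 6: 1.149 × 1.58⁶ = 17.8757rem
Difference: 17.8757 − 2.8684 = 15.0073rem

15.01rem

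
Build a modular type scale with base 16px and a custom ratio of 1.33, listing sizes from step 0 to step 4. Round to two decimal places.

Step 0: 16px
Step 1: 16.0 × 1.33 = 21.28
Step 2: 16.0 × 1.33² = 28.30
Step 3: 16.0 × 1.33³ = 37.64
Step 4: 16.0 × 1.33⁴ = 50.06

16.00px, 21.28px, 28.30px, 37.64px, 50.06px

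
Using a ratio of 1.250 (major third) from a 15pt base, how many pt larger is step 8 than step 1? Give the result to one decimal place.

Step 1: 15.0 × 1.250 = 18.750pt
Step 8: 15.0 × 1.250⁸ = 89.407pt
Difference: 89.407 − 18.750 = 70.657pt

70.7pt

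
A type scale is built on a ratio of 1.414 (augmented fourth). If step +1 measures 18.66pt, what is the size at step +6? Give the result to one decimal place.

18.66 × 1.414⁵ = 18.66 × 5.65258 ≈ 105.477

105.5pt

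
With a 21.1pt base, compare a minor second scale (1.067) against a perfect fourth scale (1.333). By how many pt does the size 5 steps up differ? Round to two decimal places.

Minor second: 21.1 × 1.067⁵ = 29.1813pt
Perfect fourth: 21.1 × 1.333⁵ = 88.8041pt
Difference: 88.8041 − 29.1813 = 59.6228pt

59.62pt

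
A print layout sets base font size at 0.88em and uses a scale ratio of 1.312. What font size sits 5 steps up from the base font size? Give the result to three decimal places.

Every step multiplies by the scale ratio.
0.88 × 1.312⁵ = 0.88 × 3.88749 ≈ 3.421

3.421em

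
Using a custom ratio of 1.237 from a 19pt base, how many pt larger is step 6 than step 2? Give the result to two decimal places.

39.00pt

Step 2: 19.0 × 1.237² = 29.0732pt
Step 6: 19.0 × 1.237⁶ = 68.0725pt
Difference: 68.0725 − 29.0732 = 38.9993pt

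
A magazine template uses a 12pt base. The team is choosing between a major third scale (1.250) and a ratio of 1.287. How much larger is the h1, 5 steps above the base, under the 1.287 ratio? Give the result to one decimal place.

Major third: 12.0 × 1.250⁵ = 36.621pt
At 1.287: 12.0 × 1.287⁵ = 42.372pt
Difference: 42.372 − 36.621 = 5.751pt

5.8pt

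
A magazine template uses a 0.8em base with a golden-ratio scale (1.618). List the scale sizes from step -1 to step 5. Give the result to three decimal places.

0.494em, 0.800em, 1.294em, 2.094em, 3.389em, 5.483em, 8.871em

Step -1: 0.8 ÷ 1.618 = 0.494
Step 0: 0.8em
Step 1: 0.8 × 1.618 = 1.294
Step 2: 0.8 × 1.618² = 2.094
Step 3: 0.8 × 1.618³ = 3.389
Step 4: 0.8 × 1.618⁴ = 5.483
Step 5: 0.8 × 1.618⁵ = 8.871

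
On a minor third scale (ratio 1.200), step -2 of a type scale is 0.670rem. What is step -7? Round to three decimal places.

0.269rem

0.670 ÷ 1.200⁵ = 0.670 ÷ 2.48832 ≈ 0.269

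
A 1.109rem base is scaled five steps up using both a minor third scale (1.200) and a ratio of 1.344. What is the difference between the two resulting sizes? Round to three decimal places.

2.104rem

Minor third: 1.109 × 1.200⁵ = 2.75955rem
At 1.344: 1.109 × 1.344⁵ = 4.86326rem
Difference: 4.86326 − 2.75955 = 2.10371rem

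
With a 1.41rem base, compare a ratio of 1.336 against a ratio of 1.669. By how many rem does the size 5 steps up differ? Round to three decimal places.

At 1.336: 1.41 × 1.336⁵ = 6.00138rem
At 1.669: 1.41 × 1.669⁵ = 18.26000rem
Difference: 18.26000 − 6.00138 = 12.25862rem

12.259rem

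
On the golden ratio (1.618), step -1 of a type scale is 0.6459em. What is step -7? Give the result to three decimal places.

The gap is -7 − (-1) = -6 steps, so the factor is 1.618^-6.
0.6459 ÷ 1.618⁶ = 0.6459 ÷ 17.94201 ≈ 0.036

0.036em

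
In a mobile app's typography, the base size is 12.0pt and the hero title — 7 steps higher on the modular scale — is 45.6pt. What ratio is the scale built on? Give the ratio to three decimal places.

1.210

The ratio satisfies 12.0 × r⁷ = 45.6, so r = (45.6 / 12.0)^(1/7).
r = 3.8000^(1/7) ≈ 1.2101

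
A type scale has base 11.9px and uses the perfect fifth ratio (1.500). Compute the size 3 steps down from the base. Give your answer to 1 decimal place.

Every step multiplies by the scale ratio.
11.9 ÷ 1.500³ = 11.9 ÷ 3.37500 ≈ 3.53

3.5px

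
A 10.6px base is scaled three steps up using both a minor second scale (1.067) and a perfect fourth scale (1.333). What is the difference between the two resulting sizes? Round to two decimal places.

12.23px

Minor second: 10.6 × 1.067³ = 12.8765px
Perfect fourth: 10.6 × 1.333³ = 25.1071px
Difference: 25.1071 − 12.8765 = 12.2306px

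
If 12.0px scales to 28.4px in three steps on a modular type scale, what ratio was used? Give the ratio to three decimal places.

r³ = 28.4 / 12.0, so r = (28.4/12.0)^(1/3).
r = 2.3667^(1/3) ≈ 1.3326

1.333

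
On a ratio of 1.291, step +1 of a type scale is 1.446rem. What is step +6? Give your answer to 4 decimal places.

5.1856rem

1.446 × 1.291⁵ = 1.446 × 3.58617 ≈ 5.1856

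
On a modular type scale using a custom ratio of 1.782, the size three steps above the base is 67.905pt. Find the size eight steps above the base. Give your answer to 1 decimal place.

The gap is 8 − (3) = 5 steps, so the factor is 1.782^5.
67.905 × 1.782⁵ = 67.905 × 17.96960 ≈ 1220.226

1220.2pt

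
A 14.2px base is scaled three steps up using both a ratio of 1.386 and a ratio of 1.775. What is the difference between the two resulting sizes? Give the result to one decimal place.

41.6px

At 1.386: 14.2 × 1.386³ = 37.808px
At 1.775: 14.2 × 1.775³ = 79.412px
Difference: 79.412 − 37.808 = 41.604px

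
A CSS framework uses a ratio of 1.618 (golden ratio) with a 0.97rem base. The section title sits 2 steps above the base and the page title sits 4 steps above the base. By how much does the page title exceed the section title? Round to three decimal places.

Step 2: 0.97 × 1.618² = 2.53939rem
Step 4: 0.97 × 1.618⁴ = 6.64792rem
Difference: 6.64792 − 2.53939 = 4.10853rem

4.109rem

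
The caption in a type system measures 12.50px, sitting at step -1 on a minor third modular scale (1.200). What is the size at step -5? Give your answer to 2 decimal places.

6.03px

12.50 ÷ 1.200⁴ = 12.50 ÷ 2.07360 ≈ 6.028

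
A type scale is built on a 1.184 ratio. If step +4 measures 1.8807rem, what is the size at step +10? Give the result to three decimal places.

The gap is 10 − (4) = 6 steps, so the factor is 1.184^6.
1.8807 × 1.184⁶ = 1.8807 × 2.75493 ≈ 5.181

5.181rem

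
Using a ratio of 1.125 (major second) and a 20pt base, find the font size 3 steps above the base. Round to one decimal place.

28.5pt

Each step on a modular scale multiplies by the ratio, so the size n steps from the base is base × ratioⁿ.
20.0 × 1.125³ = 20.0 × 1.42383 ≈ 28.48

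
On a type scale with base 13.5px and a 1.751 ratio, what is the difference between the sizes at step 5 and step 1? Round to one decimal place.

Step 1: 13.5 × 1.751 = 23.638px
Step 5: 13.5 × 1.751⁵ = 222.210px
Difference: 222.210 − 23.638 = 198.572px

198.6px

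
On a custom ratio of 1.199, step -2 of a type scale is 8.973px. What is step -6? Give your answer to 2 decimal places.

8.973 ÷ 1.199⁴ = 8.973 ÷ 2.06670 ≈ 4.342

4.34px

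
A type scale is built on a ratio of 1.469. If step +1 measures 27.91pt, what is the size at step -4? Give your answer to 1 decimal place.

27.91 ÷ 1.469⁵ = 27.91 ÷ 6.84083 ≈ 4.080

4.1pt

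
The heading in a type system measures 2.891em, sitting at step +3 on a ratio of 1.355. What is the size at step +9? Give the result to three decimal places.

2.891 × 1.355⁶ = 2.891 × 6.18922 ≈ 17.893

17.893em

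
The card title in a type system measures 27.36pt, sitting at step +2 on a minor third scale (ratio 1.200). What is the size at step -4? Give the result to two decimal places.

9.16pt

27.36 ÷ 1.200⁶ = 27.36 ÷ 2.98598 ≈ 9.163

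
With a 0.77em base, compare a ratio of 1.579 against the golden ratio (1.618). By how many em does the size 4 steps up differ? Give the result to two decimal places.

At 1.579: 0.77 × 1.579⁴ = 4.7865em
Golden ratio: 0.77 × 1.618⁴ = 5.2772em
Difference: 5.2772 − 4.7865 = 0.4907em

0.49em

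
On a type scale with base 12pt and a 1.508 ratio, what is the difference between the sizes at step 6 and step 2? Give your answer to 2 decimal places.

Step 2: 12.0 × 1.508² = 27.2888pt
Step 6: 12.0 × 1.508⁶ = 141.1202pt
Difference: 141.1202 − 27.2888 = 113.8314pt

113.83pt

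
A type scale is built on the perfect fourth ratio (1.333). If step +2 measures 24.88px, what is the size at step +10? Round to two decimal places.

24.88 × 1.333⁸ = 24.88 × 9.96876 ≈ 248.023

248.02px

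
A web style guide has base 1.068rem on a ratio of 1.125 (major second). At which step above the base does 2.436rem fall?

1.125ⁿ = 2.436 / 1.068 = 2.2809
n = ln(2.2809) / ln(1.125) = 0.8246 / 0.1178 ≈ 7.00

7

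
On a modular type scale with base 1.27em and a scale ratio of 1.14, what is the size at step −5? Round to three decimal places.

Every step multiplies by the scale ratio.
1.27 ÷ 1.14⁵ = 1.27 ÷ 1.92541 ≈ 0.660

0.660em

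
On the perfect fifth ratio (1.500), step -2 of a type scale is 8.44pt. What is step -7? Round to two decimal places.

8.44 ÷ 1.500⁵ = 8.44 ÷ 7.59375 ≈ 1.111

1.11pt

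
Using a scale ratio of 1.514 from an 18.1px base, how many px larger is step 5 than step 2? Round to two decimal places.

Step 2: 18.1 × 1.514² = 41.4887px
Step 5: 18.1 × 1.514⁵ = 143.9819px
Difference: 143.9819 − 41.4887 = 102.4932px

102.49px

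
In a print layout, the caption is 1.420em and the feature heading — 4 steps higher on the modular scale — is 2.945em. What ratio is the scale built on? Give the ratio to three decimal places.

1.200

r⁴ = 2.945 / 1.420, so r = (2.945/1.420)^(1/4).
r = 2.0739^(1/4) ≈ 1.2000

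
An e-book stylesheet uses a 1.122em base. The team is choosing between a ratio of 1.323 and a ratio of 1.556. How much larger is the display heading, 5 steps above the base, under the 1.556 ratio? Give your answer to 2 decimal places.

5.69em

At 1.323: 1.122 × 1.323⁵ = 4.5477em
At 1.556: 1.122 × 1.556⁵ = 10.2339em
Difference: 10.2339 − 4.5477 = 5.6862em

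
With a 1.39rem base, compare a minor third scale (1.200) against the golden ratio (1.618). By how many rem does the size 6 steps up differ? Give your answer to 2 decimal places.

20.79rem

Minor third: 1.39 × 1.200⁶ = 4.1505rem
Golden ratio: 1.39 × 1.618⁶ = 24.9394rem
Difference: 24.9394 − 4.1505 = 20.7889rem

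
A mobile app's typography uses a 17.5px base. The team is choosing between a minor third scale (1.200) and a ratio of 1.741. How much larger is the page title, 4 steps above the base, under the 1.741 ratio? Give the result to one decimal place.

Minor third: 17.5 × 1.200⁴ = 36.288px
At 1.741: 17.5 × 1.741⁴ = 160.780px
Difference: 160.780 − 36.288 = 124.492px

124.5px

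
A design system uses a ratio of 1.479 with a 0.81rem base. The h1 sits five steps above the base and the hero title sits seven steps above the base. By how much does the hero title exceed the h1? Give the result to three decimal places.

Step 5: 0.81 × 1.479⁵ = 5.73226rem
Step 7: 0.81 × 1.479⁷ = 12.53898rem
Difference: 12.53898 − 5.73226 = 6.80672rem

6.807rem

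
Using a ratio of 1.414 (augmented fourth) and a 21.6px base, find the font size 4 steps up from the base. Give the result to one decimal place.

86.3px

Each step on a modular scale multiplies by the ratio, so the size n steps from the base is base × ratioⁿ.
21.6 × 1.414⁴ = 21.6 × 3.99758 ≈ 86.35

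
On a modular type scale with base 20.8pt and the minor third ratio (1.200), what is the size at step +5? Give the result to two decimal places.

20.8 × 1.200⁵ = 20.8 × 2.48832 ≈ 51.76

51.76pt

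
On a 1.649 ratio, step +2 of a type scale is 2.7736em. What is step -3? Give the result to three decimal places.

The gap is -3 − (2) = -5 steps, so the factor is 1.649^-5.
2.7736 ÷ 1.649⁵ = 2.7736 ÷ 12.19280 ≈ 0.227

0.227em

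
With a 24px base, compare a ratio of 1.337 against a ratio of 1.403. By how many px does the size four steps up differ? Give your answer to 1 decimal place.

At 1.337: 24.0 × 1.337⁴ = 76.690px
At 1.403: 24.0 × 1.403⁴ = 92.991px
Difference: 92.991 − 76.690 = 16.301px

16.3px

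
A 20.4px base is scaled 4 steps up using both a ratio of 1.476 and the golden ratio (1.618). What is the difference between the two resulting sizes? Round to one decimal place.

At 1.476: 20.4 × 1.476⁴ = 96.822px
Golden ratio: 20.4 × 1.618⁴ = 139.812px
Difference: 139.812 − 96.822 = 42.990px

43.0px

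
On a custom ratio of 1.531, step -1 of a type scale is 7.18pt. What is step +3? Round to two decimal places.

39.45pt

The gap is 3 − (-1) = 4 steps, so the factor is 1.531^4.
7.18 × 1.531⁴ = 7.18 × 5.49415 ≈ 39.448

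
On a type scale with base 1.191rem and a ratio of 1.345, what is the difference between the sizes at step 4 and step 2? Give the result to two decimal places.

1.74rem

Step 2: 1.191 × 1.345² = 2.1545rem
Step 4: 1.191 × 1.345⁴ = 3.8976rem
Difference: 3.8976 − 2.1545 = 1.7431rem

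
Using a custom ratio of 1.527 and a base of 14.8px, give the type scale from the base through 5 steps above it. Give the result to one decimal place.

Step 0: 14.8px
Step 1: 14.8 × 1.527 = 22.6
Step 2: 14.8 × 1.527² = 34.5
Step 3: 14.8 × 1.527³ = 52.7
Step 4: 14.8 × 1.527⁴ = 80.5
Step 5: 14.8 × 1.527⁵ = 122.9

14.8px, 22.6px, 34.5px, 52.7px, 80.5px, 122.9px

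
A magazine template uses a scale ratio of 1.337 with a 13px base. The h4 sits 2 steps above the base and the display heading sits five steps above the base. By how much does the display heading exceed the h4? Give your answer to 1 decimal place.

32.3px

Step 2: 13.0 × 1.337² = 23.238px
Step 5: 13.0 × 1.337⁵ = 55.539px
Difference: 55.539 − 23.238 = 32.301px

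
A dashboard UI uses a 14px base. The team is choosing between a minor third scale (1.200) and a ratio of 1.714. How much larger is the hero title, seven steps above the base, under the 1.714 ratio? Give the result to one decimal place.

558.3px

Minor third: 14.0 × 1.200⁷ = 50.165px
At 1.714: 14.0 × 1.714⁷ = 608.420px
Difference: 608.420 − 50.165 = 558.255px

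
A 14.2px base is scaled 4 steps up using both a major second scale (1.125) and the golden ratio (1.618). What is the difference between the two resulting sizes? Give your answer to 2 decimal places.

74.57px

Major second: 14.2 × 1.125⁴ = 22.7457px
Golden ratio: 14.2 × 1.618⁴ = 97.3201px
Difference: 97.3201 − 22.7457 = 74.5744px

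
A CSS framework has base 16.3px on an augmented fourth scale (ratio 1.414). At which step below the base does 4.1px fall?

4

1.414ⁿ = 16.3 / 4.1 = 3.9756
n = ln(3.9756) / ln(1.414) = 1.3802 / 0.3464 ≈ 3.98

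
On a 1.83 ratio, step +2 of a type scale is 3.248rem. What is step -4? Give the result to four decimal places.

Moving from step +2 to step -4 is 6 steps down, so divide by r⁶.
3.248 ÷ 1.83⁶ = 3.248 ÷ 37.55835 ≈ 0.0865

0.0865rem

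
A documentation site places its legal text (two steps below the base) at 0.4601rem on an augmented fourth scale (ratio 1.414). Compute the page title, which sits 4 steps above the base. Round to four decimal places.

Moving from step -2 to step +4 is 6 steps up, so multiply by r⁶.
0.4601 × 1.414⁶ = 0.4601 × 7.99275 ≈ 3.6775

3.6775rem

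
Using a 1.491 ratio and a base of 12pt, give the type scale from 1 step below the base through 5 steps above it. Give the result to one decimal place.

Step -1: 12.0 ÷ 1.491 = 8.0
Step 0: 12pt
Step 1: 12.0 × 1.491 = 17.9
Step 2: 12.0 × 1.491² = 26.7
Step 3: 12.0 × 1.491³ = 39.8
Step 4: 12.0 × 1.491⁴ = 59.3
Step 5: 12.0 × 1.491⁵ = 88.4

8.0pt, 12.0pt, 17.9pt, 26.7pt, 39.8pt, 59.3pt, 88.4pt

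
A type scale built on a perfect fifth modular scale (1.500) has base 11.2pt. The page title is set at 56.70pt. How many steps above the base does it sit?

1.500ⁿ = 56.70 / 11.2 = 5.0625
n = ln(5.0625) / ln(1.500) = 1.6219 / 0.4055 ≈ 4.00

4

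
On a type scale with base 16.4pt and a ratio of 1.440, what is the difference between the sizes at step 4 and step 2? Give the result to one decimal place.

36.5pt

Step 2: 16.4 × 1.440² = 34.007pt
Step 4: 16.4 × 1.440⁴ = 70.517pt
Difference: 70.517 − 34.007 = 36.510pt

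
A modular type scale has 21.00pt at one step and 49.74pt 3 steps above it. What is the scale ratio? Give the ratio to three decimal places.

1.333

r³ = 49.74 / 21.00, so r = (49.74/21.00)^(1/3).
r = 2.3686^(1/3) ≈ 1.3330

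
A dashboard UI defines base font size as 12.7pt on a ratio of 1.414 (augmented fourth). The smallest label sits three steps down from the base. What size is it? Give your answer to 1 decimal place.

12.7 ÷ 1.414³ = 12.7 ÷ 2.82715 ≈ 4.49

4.5pt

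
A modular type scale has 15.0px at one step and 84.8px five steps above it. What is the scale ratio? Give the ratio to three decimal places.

1.414

r⁵ = 84.8 / 15.0, so r = (84.8/15.0)^(1/5).
r = 5.6533^(1/5) ≈ 1.4140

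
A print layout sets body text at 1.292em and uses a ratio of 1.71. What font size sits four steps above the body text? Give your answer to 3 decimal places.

11.047em

A modular type scale is a geometric sequence: sizeₙ = base × rⁿ.
1.292 × 1.71⁴ = 1.292 × 8.55036 ≈ 11.047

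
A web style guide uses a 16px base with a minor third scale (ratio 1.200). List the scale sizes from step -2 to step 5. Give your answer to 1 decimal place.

Step -2: 16.0 ÷ 1.200² = 11.1
Step -1: 16.0 ÷ 1.200 = 13.3
Step 0: 16px
Step 1: 16.0 × 1.200 = 19.2
Step 2: 16.0 × 1.200² = 23.0
Step 3: 16.0 × 1.200³ = 27.6
Step 4: 16.0 × 1.200⁴ = 33.2
Step 5: 16.0 × 1.200⁵ = 39.8

11.1px, 13.3px, 16.0px, 19.2px, 23.0px, 27.6px, 33.2px, 39.8px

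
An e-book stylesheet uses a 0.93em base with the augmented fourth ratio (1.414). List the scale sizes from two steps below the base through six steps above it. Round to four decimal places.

0.4651em, 0.6577em, 0.9300em, 1.3150em, 1.8594em, 2.6292em, 3.7178em, 5.2569em, 7.4333em

Step -2: 0.93 ÷ 1.414² = 0.4651
Step -1: 0.93 ÷ 1.414 = 0.6577
Step 0: 0.93em
Step 1: 0.93 × 1.414 = 1.3150
Step 2: 0.93 × 1.414² = 1.8594
Step 3: 0.93 × 1.414³ = 2.6292
Step 4: 0.93 × 1.414⁴ = 3.7178
Step 5: 0.93 × 1.414⁵ = 5.2569
Step 6: 0.93 × 1.414⁶ = 7.4333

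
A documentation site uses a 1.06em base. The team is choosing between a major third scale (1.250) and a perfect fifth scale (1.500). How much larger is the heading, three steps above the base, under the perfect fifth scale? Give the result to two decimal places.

Major third: 1.06 × 1.250³ = 2.0703em
Perfect fifth: 1.06 × 1.500³ = 3.5775em
Difference: 3.5775 − 2.0703 = 1.5072em

1.51em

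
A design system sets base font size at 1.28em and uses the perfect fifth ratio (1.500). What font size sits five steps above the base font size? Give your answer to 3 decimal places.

9.720em

1.28 × 1.500⁵ = 1.28 × 7.59375 ≈ 9.720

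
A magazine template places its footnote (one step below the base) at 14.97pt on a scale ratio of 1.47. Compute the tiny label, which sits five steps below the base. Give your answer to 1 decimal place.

14.97 ÷ 1.47⁴ = 14.97 ÷ 4.66949 ≈ 3.206

3.2pt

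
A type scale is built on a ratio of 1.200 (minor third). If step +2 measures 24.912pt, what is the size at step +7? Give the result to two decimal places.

The gap is 7 − (2) = 5 steps, so the factor is 1.200^5.
24.912 × 1.200⁵ = 24.912 × 2.48832 ≈ 61.989

61.99pt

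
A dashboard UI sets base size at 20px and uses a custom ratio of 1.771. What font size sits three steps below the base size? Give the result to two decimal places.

3.60px

20.0 ÷ 1.771³ = 20.0 ÷ 5.55464 ≈ 3.60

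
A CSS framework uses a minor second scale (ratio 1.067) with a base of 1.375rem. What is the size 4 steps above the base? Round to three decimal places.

1.782rem

A modular type scale is a geometric sequence: sizeₙ = base × rⁿ.
1.375 × 1.067⁴ = 1.375 × 1.29616 ≈ 1.782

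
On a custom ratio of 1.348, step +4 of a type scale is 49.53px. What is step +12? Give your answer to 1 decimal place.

540.0px

The gap is 12 − (4) = 8 steps, so the factor is 1.348^8.
49.53 × 1.348⁸ = 49.53 × 10.90233 ≈ 539.992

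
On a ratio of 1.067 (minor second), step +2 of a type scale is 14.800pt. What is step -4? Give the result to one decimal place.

10.0pt

14.800 ÷ 1.067⁶ = 14.800 ÷ 1.47566 ≈ 10.029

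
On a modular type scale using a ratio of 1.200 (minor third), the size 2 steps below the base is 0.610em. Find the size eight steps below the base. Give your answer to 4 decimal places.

0.610 ÷ 1.200⁶ = 0.610 ÷ 2.98598 ≈ 0.2043

0.2043em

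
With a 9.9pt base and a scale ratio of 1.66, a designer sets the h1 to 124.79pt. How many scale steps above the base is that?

1.66ⁿ = 124.79 / 9.9 = 12.6051
n = ln(12.6051) / ln(1.66) = 2.5341 / 0.5068 ≈ 5.00

5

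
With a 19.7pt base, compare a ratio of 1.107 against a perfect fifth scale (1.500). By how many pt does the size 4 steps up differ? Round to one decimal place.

70.1pt

At 1.107: 19.7 × 1.107⁴ = 29.584pt
Perfect fifth: 19.7 × 1.500⁴ = 99.731pt
Difference: 99.731 − 29.584 = 70.147pt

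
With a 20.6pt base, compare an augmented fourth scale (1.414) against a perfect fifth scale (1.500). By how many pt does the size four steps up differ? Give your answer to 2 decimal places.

21.94pt

Augmented fourth: 20.6 × 1.414⁴ = 82.3502pt
Perfect fifth: 20.6 × 1.500⁴ = 104.2875pt
Difference: 104.2875 − 82.3502 = 21.9373pt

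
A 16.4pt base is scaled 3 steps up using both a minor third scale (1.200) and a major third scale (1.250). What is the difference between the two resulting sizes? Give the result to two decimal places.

3.69pt

Minor third: 16.4 × 1.200³ = 28.3392pt
Major third: 16.4 × 1.250³ = 32.0312pt
Difference: 32.0312 − 28.3392 = 3.6920pt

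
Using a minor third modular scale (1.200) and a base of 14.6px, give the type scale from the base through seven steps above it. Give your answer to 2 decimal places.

Step 0: 14.6px
Step 1: 14.6 × 1.200 = 17.52
Step 2: 14.6 × 1.200² = 21.02
Step 3: 14.6 × 1.200³ = 25.23
Step 4: 14.6 × 1.200⁴ = 30.27
Step 5: 14.6 × 1.200⁵ = 36.33
Step 6: 14.6 × 1.200⁶ = 43.60
Step 7: 14.6 × 1.200⁷ = 52.31

14.60px, 17.52px, 21.02px, 25.23px, 30.27px, 36.33px, 43.60px, 52.31px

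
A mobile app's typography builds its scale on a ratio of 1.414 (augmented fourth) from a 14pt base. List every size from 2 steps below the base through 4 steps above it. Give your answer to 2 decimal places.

7.00pt, 9.90pt, 14.00pt, 19.80pt, 27.99pt, 39.58pt, 55.97pt

Step -2: 14.0 ÷ 1.414² = 7.00
Step -1: 14.0 ÷ 1.414 = 9.90
Step 0: 14pt
Step 1: 14.0 × 1.414 = 19.80
Step 2: 14.0 × 1.414² = 27.99
Step 3: 14.0 × 1.414³ = 39.58
Step 4: 14.0 × 1.414⁴ = 55.97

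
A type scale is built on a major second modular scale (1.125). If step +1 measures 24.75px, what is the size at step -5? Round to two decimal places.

The gap is -5 − (1) = -6 steps, so the factor is 1.125^-6.
24.75 ÷ 1.125⁶ = 24.75 ÷ 2.02729 ≈ 12.208

12.21px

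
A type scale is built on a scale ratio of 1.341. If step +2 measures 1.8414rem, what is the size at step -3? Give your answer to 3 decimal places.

0.425rem

1.8414 ÷ 1.341⁵ = 1.8414 ÷ 4.33655 ≈ 0.425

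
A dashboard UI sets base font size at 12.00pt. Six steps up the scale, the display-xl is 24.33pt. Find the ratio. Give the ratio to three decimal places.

r⁶ = 24.33 / 12.00, so r = (24.33/12.00)^(1/6).
r = 2.0275^(1/6) ≈ 1.1250

1.125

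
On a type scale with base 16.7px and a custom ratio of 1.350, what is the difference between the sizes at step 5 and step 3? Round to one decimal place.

Step 3: 16.7 × 1.350³ = 41.088px
Step 5: 16.7 × 1.350⁵ = 74.883px
Difference: 74.883 − 41.088 = 33.795px

33.8px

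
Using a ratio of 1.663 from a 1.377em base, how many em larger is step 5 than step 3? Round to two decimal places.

Step 3: 1.377 × 1.663³ = 6.3330em
Step 5: 1.377 × 1.663⁵ = 17.5144em
Difference: 17.5144 − 6.3330 = 11.1814em

11.18em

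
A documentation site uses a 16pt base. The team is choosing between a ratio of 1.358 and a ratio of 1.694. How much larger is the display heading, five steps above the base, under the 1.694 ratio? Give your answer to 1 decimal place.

149.3pt

At 1.358: 16.0 × 1.358⁵ = 73.896pt
At 1.694: 16.0 × 1.694⁵ = 223.196pt
Difference: 223.196 − 73.896 = 149.300pt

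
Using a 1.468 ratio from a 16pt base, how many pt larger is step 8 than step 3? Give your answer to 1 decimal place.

Step 3: 16.0 × 1.468³ = 50.617pt
Step 8: 16.0 × 1.468⁸ = 345.087pt
Difference: 345.087 − 50.617 = 294.470pt

294.5pt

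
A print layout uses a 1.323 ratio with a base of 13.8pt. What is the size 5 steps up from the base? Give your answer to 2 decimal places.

55.93pt

Each step on a modular scale multiplies by the ratio, so the size n steps from the base is base × ratioⁿ.
13.8 × 1.323⁵ = 13.8 × 4.05321 ≈ 55.93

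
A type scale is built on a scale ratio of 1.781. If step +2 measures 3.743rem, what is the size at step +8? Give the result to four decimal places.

3.743 × 1.781⁶ = 3.743 × 31.91417 ≈ 119.4547

119.4547rem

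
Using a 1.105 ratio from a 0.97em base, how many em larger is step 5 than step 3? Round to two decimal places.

Step 3: 0.97 × 1.105³ = 1.3088em
Step 5: 0.97 × 1.105⁵ = 1.5980em
Difference: 1.5980 − 1.3088 = 0.2892em

0.29em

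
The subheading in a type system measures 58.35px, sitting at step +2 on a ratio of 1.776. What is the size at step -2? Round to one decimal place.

58.35 ÷ 1.776⁴ = 58.35 ÷ 9.94883 ≈ 5.865

5.9px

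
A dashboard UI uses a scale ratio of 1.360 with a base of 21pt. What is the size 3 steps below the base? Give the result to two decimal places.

8.35pt

21.0 ÷ 1.360³ = 21.0 ÷ 2.51546 ≈ 8.35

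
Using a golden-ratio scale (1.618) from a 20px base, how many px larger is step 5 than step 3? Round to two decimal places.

137.06px

Step 3: 20.0 × 1.618³ = 84.7160px
Step 5: 20.0 × 1.618⁵ = 221.7801px
Difference: 221.7801 − 84.7160 = 137.0641px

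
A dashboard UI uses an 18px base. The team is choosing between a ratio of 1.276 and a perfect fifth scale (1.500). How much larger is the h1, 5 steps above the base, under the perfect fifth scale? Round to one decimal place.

At 1.276: 18.0 × 1.276⁵ = 60.887px
Perfect fifth: 18.0 × 1.500⁵ = 136.688px
Difference: 136.688 − 60.887 = 75.801px

75.8px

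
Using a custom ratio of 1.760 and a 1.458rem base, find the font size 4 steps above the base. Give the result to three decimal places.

Every step multiplies by the scale ratio.
1.458 × 1.760⁴ = 1.458 × 9.59513 ≈ 13.990

13.990rem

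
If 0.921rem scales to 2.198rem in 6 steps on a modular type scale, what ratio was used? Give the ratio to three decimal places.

1.156

The ratio satisfies 0.921 × r⁶ = 2.198, so r = (2.198 / 0.921)^(1/6).
r = 2.3865^(1/6) ≈ 1.1560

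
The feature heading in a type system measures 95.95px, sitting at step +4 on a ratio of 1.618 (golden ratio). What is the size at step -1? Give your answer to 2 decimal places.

8.65px

95.95 ÷ 1.618⁵ = 95.95 ÷ 11.08901 ≈ 8.653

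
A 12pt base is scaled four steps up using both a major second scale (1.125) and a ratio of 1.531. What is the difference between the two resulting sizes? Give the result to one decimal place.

46.7pt

Major second: 12.0 × 1.125⁴ = 19.222pt
At 1.531: 12.0 × 1.531⁴ = 65.930pt
Difference: 65.930 − 19.222 = 46.708pt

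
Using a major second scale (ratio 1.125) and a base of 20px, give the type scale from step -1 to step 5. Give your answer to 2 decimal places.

17.78px, 20.00px, 22.50px, 25.31px, 28.48px, 32.04px, 36.04px

Step -1: 20.0 ÷ 1.125 = 17.78
Step 0: 20px
Step 1: 20.0 × 1.125 = 22.50
Step 2: 20.0 × 1.125² = 25.31
Step 3: 20.0 × 1.125³ = 28.48
Step 4: 20.0 × 1.125⁴ = 32.04
Step 5: 20.0 × 1.125⁵ = 36.04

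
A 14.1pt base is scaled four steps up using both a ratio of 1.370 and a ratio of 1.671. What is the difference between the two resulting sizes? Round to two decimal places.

60.26pt

At 1.370: 14.1 × 1.370⁴ = 49.6708pt
At 1.671: 14.1 × 1.671⁴ = 109.9322pt
Difference: 109.9322 − 49.6708 = 60.2614pt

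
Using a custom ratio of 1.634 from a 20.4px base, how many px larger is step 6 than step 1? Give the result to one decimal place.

354.9px

Step 1: 20.4 × 1.634 = 33.334px
Step 6: 20.4 × 1.634⁶ = 388.278px
Difference: 388.278 − 33.334 = 354.944px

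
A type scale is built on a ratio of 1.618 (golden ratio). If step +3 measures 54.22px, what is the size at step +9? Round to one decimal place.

Moving from step +3 to step +9 is 6 steps up, so multiply by r⁶.
54.22 × 1.618⁶ = 54.22 × 17.94201 ≈ 972.816

972.8px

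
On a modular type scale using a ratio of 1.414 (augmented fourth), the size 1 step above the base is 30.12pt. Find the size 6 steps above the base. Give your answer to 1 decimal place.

The gap is 6 − (1) = 5 steps, so the factor is 1.414^5.
30.12 × 1.414⁵ = 30.12 × 5.65258 ≈ 170.256

170.3pt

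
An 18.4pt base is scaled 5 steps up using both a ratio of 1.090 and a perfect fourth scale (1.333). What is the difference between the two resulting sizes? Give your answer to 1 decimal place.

49.1pt

At 1.090: 18.4 × 1.090⁵ = 28.311pt
Perfect fourth: 18.4 × 1.333⁵ = 77.441pt
Difference: 77.441 − 28.311 = 49.130pt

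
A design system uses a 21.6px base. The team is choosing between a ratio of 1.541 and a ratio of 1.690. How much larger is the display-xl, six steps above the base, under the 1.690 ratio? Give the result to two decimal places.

213.99px

At 1.541: 21.6 × 1.541⁶ = 289.2475px
At 1.690: 21.6 × 1.690⁶ = 503.2386px
Difference: 503.2386 − 289.2475 = 213.9911px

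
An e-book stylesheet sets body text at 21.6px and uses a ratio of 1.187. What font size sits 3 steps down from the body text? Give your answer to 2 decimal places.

12.92px

Each step on a modular scale multiplies by the ratio, so the size n steps from the base is base × ratioⁿ.
21.6 ÷ 1.187³ = 21.6 ÷ 1.67245 ≈ 12.92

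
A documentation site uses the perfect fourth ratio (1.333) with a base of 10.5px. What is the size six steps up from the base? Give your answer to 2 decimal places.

10.5 × 1.333⁶ = 10.5 × 5.61023 ≈ 58.91

58.91px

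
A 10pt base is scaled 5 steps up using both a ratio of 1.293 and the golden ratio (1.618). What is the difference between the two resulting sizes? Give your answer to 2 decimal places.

At 1.293: 10.0 × 1.293⁵ = 36.1404pt
Golden ratio: 10.0 × 1.618⁵ = 110.8901pt
Difference: 110.8901 − 36.1404 = 74.7497pt

74.75pt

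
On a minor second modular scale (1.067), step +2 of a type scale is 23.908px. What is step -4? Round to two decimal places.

23.908 ÷ 1.067⁶ = 23.908 ÷ 1.47566 ≈ 16.202

16.20px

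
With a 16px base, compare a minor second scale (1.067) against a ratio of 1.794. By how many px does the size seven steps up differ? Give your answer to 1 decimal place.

Minor second: 16.0 × 1.067⁷ = 25.192px
At 1.794: 16.0 × 1.794⁷ = 956.923px
Difference: 956.923 − 25.192 = 931.731px

931.7px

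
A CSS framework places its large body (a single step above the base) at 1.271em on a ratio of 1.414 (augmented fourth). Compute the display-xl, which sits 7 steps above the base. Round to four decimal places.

1.271 × 1.414⁶ = 1.271 × 7.99275 ≈ 10.1588

10.1588em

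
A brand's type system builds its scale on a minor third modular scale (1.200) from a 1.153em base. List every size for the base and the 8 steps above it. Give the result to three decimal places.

1.153em, 1.384em, 1.660em, 1.992em, 2.391em, 2.869em, 3.443em, 4.131em, 4.958em

Step 0: 1.153em
Step 1: 1.153 × 1.200 = 1.384
Step 2: 1.153 × 1.200² = 1.660
Step 3: 1.153 × 1.200³ = 1.992
Step 4: 1.153 × 1.200⁴ = 2.391
Step 5: 1.153 × 1.200⁵ = 2.869
Step 6: 1.153 × 1.200⁶ = 3.443
Step 7: 1.153 × 1.200⁷ = 4.131
Step 8: 1.153 × 1.200⁸ = 4.958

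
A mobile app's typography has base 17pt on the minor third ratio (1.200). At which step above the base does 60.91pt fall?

1.200ⁿ = 60.91 / 17 = 3.5829
n = ln(3.5829) / ln(1.200) = 1.2762 / 0.1823 ≈ 7.00

7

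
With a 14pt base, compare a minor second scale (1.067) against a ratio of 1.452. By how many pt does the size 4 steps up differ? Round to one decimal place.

Minor second: 14.0 × 1.067⁴ = 18.146pt
At 1.452: 14.0 × 1.452⁴ = 62.229pt
Difference: 62.229 − 18.146 = 44.083pt

44.1pt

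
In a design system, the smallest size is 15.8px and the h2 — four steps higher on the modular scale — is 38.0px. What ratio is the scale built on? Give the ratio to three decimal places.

The ratio satisfies 15.8 × r⁴ = 38.0, so r = (38.0 / 15.8)^(1/4).
r = 2.4051^(1/4) ≈ 1.2453

1.245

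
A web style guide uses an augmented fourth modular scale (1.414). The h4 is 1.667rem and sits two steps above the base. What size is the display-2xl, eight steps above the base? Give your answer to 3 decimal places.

13.324rem

Moving from step +2 to step +8 is 6 steps up, so multiply by r⁶.
1.667 × 1.414⁶ = 1.667 × 7.99275 ≈ 13.324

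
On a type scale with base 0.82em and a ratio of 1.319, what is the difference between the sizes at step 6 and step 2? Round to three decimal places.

2.891em

Step 2: 0.82 × 1.319² = 1.42660em
Step 6: 0.82 × 1.319⁶ = 4.31800em
Difference: 4.31800 − 1.42660 = 2.89140em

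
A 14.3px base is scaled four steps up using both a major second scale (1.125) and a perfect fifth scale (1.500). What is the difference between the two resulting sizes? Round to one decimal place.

Major second: 14.3 × 1.125⁴ = 22.906px
Perfect fifth: 14.3 × 1.500⁴ = 72.394px
Difference: 72.394 − 22.906 = 49.488px

49.5px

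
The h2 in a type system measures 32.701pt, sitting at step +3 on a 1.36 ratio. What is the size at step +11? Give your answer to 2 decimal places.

32.701 × 1.36⁸ = 32.701 × 11.70338 ≈ 382.712

382.71pt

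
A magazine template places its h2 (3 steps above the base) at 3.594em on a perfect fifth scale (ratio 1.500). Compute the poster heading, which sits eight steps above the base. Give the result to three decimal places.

27.292em

The gap is 8 − (3) = 5 steps, so the factor is 1.500^5.
3.594 × 1.500⁵ = 3.594 × 7.59375 ≈ 27.292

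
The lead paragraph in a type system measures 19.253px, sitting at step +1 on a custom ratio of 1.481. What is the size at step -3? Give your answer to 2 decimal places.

4.00px

19.253 ÷ 1.481⁴ = 19.253 ÷ 4.81083 ≈ 4.002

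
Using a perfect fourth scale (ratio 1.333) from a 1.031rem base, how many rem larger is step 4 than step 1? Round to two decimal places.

1.88rem

Step 1: 1.031 × 1.333 = 1.3743rem
Step 4: 1.031 × 1.333⁴ = 3.2552rem
Difference: 3.2552 − 1.3743 = 1.8809rem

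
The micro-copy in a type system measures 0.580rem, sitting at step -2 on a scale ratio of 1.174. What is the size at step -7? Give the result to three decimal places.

0.580 ÷ 1.174⁵ = 0.580 ÷ 2.23018 ≈ 0.260

0.260rem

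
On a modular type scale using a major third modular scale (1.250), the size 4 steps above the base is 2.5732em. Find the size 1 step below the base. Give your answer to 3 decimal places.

0.843em

The gap is -1 − (4) = -5 steps, so the factor is 1.250^-5.
2.5732 ÷ 1.250⁵ = 2.5732 ÷ 3.05176 ≈ 0.843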